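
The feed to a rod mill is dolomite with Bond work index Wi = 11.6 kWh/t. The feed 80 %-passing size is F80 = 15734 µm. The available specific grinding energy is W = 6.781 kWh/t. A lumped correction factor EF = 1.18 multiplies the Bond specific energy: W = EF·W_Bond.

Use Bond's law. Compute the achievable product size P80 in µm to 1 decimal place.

P80 = 302.3 µm

W = 10·Wi·[P80^(−½) − F80^(−½)]
W_Bond = W / EF = 6.781 / 1.18 = 5.7466 kWh/t
P80^-0.5 = F80^-0.5 + W_Bond/(10 Wi)
  = 5.7466/(10·11.6) + 1/√15734 = 0.049540 + 0.007972 = 0.057512
P80 = (1/0.057512)² = 17.3877² = 302.33 µm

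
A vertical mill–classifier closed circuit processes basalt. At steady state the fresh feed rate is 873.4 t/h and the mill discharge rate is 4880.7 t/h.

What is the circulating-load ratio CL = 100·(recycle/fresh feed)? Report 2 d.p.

CL = 458.82 %

Mill node: discharge = fresh + recycle.
R = M − F = 4880.7 − 873.4 = 4007.3 t/h
CL = 100·R/F = 100·4007.3/873.4 = 458.82 %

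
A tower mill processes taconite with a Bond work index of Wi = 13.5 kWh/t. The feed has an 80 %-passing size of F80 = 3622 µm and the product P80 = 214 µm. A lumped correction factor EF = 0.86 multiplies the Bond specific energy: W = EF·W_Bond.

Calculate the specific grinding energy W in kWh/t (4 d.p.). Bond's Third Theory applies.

Bond: W = 10·Wi·(1/√P80 − 1/√F80)
1/√214 = 0.068359;  1/√3622 = 0.016616
W = 10·13.5·(0.068359 − 0.016616) = 6.9853 kWh/t
Apply correction: 6.9853 × 0.86 = 6.0073 kWh/t

W = 6.0073 kWh/t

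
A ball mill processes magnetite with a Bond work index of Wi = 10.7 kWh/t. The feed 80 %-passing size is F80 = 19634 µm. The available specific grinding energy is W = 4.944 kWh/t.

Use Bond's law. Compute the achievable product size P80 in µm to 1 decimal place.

P80 = 351.4 µm

W = 10 Wi (P80^-0.5 − F80^-0.5)
P80^(−½) = W/(10 Wi) + F80^(−½)
  = 4.9440/(10·10.7) + 1/√19634 = 0.046206 + 0.007137 = 0.053342
P80 = (1/0.053342)² = 18.7469² = 351.44 µm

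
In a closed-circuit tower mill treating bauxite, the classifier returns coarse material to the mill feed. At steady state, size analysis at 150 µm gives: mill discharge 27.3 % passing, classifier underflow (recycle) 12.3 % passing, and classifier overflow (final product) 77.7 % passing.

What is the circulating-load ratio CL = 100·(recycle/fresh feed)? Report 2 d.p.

CL = 336.00 %

Mass balance on the −150 µm fraction:
Fd + Rd = Ru + Fo ⇒ R/F = (o−d)/(d−u)
r = (77.7 − 27.3)/(27.3 − 12.3) = 50.4/15.0 = 3.3600
CL = 100·r = 336.00 %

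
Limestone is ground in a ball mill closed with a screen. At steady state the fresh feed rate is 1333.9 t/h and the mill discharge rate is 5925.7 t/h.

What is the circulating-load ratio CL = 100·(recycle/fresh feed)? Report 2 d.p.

CL = 344.24 %

Steady state: M = F + R.
R = M − F = 5925.7 − 1333.9 = 4591.8 t/h
CL = 100·R/F = 100·4591.8/1333.9 = 344.24 %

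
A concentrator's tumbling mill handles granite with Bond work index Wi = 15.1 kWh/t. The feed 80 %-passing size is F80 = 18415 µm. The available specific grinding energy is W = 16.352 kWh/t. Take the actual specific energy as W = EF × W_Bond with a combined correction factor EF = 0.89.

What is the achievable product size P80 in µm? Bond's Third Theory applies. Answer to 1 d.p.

Bond: W = 10·Wi·(1/√P80 − 1/√F80)
W_Bond = W / EF = 16.352 / 0.89 = 18.3730 kWh/t
P80^(−½) = W_Bond/(10 Wi) + F80^(−½)
  = 18.3730/(10·15.1) + 1/√18415 = 0.121676 + 0.007369 = 0.129045
P80 = (1/0.129045)² = 7.7492² = 60.05 µm

P80 = 60.1 µm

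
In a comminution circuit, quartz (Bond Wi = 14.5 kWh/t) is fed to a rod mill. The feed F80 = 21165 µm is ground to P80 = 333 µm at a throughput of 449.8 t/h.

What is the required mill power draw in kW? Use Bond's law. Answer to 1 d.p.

P = 3125.8 kW

W = 10 Wi / √P80 − 10 Wi / √F80
W = 10·14.5·(1/√333 − 1/√21165) = 10·14.5·(0.047926) = 6.9493 kWh/t
Mill draw = 6.9493 × 449.8 = 3125.8 kW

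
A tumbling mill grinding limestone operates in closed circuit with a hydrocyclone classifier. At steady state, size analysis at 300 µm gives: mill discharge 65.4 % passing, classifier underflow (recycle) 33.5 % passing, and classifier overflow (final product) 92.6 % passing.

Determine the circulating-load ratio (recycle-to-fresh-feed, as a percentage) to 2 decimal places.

CL = 85.27 %

Balance %-passing 300 µm (r = R/F):
(1+r)d = ru + o → r = (o−d)/(d−u)
r = (92.6 − 65.4)/(65.4 − 33.5) = 27.2/31.9 = 0.8527
CL = 100·r = 85.27 %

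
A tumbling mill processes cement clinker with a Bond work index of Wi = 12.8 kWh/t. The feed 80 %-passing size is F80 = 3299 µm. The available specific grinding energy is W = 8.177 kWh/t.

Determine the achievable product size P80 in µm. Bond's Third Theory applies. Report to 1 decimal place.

P80 = 151.3 µm

W_Bond = 10·Wi·(1/√P₈₀ − 1/√F₈₀)
P80^-0.5 = F80^-0.5 + W/(10 Wi)
  = 8.1770/(10·12.8) + 1/√3299 = 0.063883 + 0.017410 = 0.081293
P80 = (1/0.081293)² = 12.3011² = 151.32 µm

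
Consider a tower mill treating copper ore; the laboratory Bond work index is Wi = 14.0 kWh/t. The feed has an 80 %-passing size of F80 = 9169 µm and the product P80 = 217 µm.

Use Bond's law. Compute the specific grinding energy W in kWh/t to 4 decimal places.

W = 8.0418 kWh/t

Bond: W = 10·Wi·(1/√P80 − 1/√F80)
1/√217 = 0.067884;  1/√9169 = 0.010443
W = 10·14.0·(0.067884 − 0.010443) = 8.0418 kWh/t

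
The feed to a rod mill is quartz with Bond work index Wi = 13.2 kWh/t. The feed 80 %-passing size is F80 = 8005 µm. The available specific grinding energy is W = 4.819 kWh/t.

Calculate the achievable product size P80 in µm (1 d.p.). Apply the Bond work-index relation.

P80 = 439.8 µm

W = 10 Wi (1/√P80 − 1/√F80)  [Bond]
⇒ 1/√P80 = W/(10·Wi) + 1/√F80
  = 4.8190/(10·13.2) + 1/√8005 = 0.036508 + 0.011177 = 0.047684
P80 = (1/0.047684)² = 20.9712² = 439.79 µm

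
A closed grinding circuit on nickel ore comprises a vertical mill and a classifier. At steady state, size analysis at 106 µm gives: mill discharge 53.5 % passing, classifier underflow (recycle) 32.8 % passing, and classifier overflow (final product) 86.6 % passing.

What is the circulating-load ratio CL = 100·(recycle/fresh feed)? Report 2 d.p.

Classifier node, passing 106 µm:
(1+r)d = ru + o → r = (o−d)/(d−u)
r = (86.6 − 53.5)/(53.5 − 32.8) = 33.1/20.7 = 1.5990
CL = 100·r = 159.90 %

CL = 159.90 %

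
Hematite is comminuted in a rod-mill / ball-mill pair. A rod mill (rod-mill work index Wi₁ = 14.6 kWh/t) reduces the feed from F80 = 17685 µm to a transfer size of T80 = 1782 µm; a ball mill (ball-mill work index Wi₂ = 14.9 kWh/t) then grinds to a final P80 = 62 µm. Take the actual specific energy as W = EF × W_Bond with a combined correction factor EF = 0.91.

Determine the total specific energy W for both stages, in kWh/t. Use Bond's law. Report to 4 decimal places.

W = 10 Wi (P80^-0.5 − F80^-0.5)
Stage 1 (17685→1782 µm, Wi₁=14.6): W₁ = 10·14.6·(0.023689 − 0.007520) = 2.3607 kWh/t
Stage 2 (1782→62 µm, Wi₂=14.9): W₂ = 10·14.9·(0.127000 − 0.023689) = 15.3934 kWh/t
W = W₁ + W₂ = 2.3607 + 15.3934 = 17.7541 kWh/t
W_actual = 0.91 × 17.7541 = 16.1562 kWh/t

W = 16.1562 kWh/t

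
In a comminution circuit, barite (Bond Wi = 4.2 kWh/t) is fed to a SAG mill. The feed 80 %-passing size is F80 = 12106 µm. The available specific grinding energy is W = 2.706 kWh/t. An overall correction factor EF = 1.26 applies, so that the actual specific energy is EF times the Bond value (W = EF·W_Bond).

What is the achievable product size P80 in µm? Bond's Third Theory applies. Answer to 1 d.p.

P80 = 275.7 µm

W = 10 Wi (P80^-0.5 − F80^-0.5)
W_Bond = W / EF = 2.706 / 1.26 = 2.1476 kWh/t
1/√P80 = 1/√F80 + W_Bond/(10·Wi)
  = 2.1476/(10·4.2) + 1/√12106 = 0.051134 + 0.009089 = 0.060222
P80 = (1/0.060222)² = 16.6051² = 275.73 µm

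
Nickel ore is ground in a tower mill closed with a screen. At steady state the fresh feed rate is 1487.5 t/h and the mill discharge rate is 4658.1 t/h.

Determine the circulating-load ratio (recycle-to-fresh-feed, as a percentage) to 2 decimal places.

Mill node: discharge = fresh + recycle.
R = M − F = 4658.1 − 1487.5 = 3170.6 t/h
CL = 100·R/F = 100·3170.6/1487.5 = 213.15 %

CL = 213.15 %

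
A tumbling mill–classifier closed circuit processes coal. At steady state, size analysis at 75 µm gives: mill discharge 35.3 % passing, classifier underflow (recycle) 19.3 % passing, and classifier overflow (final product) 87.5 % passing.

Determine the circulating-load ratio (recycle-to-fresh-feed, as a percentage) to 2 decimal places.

Two-product formula at 75 µm:
(1+r)·d = r·u + o ⇒ r = (o−d)/(d−u)
r = (87.5 − 35.3)/(35.3 − 19.3) = 52.2/16.0 = 3.2625
CL = 100·r = 326.25 %

CL = 326.25 %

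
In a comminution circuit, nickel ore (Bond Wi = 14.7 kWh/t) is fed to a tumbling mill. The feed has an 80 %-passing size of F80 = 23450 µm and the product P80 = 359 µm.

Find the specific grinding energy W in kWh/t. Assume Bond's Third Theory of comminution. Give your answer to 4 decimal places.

W = 6.7984 kWh/t

W = 10 Wi / √P80 − 10 Wi / √F80
1/√359 = 0.052778;  1/√23450 = 0.006530
W = 10·14.7·(0.052778 − 0.006530) = 6.7984 kWh/t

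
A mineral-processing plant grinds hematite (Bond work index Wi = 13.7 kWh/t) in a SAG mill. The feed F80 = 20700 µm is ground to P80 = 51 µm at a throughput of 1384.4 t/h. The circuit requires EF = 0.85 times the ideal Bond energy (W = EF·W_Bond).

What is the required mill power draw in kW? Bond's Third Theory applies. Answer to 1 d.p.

P = 21453.9 kW

W_Bond = 10·Wi·(1/√P₈₀ − 1/√F₈₀)
W = 10·13.7·(1/√51 − 1/√20700) = 10·13.7·(0.133078) = 18.2316 kWh/t
W_actual = 0.85 × 18.2316 = 15.4969 kWh/t
Mill draw = 15.4969 × 1384.4 = 21453.9 kW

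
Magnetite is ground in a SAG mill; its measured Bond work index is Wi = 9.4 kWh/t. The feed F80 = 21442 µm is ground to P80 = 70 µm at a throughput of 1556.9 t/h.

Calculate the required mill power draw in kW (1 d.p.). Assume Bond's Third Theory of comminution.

P = 16492.6 kW

W = 10 Wi (1/√P80 − 1/√F80)  [Bond]
W = 10·9.4·(1/√70 − 1/√21442) = 10·9.4·(0.112694) = 10.5932 kWh/t
P_mill = W·ṁ = 10.5932·1556.9 = 16492.6 kW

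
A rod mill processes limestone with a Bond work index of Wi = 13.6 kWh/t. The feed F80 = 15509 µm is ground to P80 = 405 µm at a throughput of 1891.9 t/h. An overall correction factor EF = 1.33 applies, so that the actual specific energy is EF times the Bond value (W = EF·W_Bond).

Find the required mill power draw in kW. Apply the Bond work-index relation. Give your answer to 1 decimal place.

P = 14256.5 kW

W_Bond = 10·Wi·(1/√P₈₀ − 1/√F₈₀)
W = 10·13.6·(1/√405 − 1/√15509) = 10·13.6·(0.041661) = 5.6658 kWh/t
Corrected W = EF·W_Bond = 1.33·5.6658 = 7.5356 kWh/t
P_mill = W·ṁ = 7.5356·1891.9 = 14256.5 kW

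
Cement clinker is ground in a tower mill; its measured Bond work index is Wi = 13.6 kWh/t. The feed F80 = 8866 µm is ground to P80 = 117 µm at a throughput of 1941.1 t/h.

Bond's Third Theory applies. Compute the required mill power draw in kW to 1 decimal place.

P = 21602.2 kW

W = 10 Wi (P80^-0.5 − F80^-0.5)
W = 10·13.6·(1/√117 − 1/√8866) = 10·13.6·(0.081830) = 11.1288 kWh/t
Mill draw = 11.1288 × 1941.1 = 21602.2 kW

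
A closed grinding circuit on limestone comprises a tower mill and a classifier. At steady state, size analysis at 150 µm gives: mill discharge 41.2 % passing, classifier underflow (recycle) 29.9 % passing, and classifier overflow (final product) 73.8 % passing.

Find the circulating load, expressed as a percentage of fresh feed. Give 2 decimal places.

Two-product formula at 150 µm:
d + r·d = r·u + o → r(d−u) = o−d
r = (73.8 − 41.2)/(41.2 − 29.9) = 32.6/11.3 = 2.8850
CL = 100·r = 288.50 %

CL = 288.50 %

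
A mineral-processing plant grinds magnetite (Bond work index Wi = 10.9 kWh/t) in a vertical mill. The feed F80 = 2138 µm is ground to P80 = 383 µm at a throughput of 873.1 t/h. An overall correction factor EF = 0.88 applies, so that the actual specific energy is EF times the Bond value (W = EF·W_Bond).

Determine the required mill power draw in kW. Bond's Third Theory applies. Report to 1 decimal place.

W = 10·Wi·(P80^(-½) − F80^(-½))
W = 10·10.9·(1/√383 − 1/√2138) = 10·10.9·(0.029471) = 3.2123 kWh/t
With EF = 0.88: W = 3.2123·0.88 = 2.8268 kWh/t
Mill draw = 2.8268 × 873.1 = 2468.1 kW

P = 2468.1 kW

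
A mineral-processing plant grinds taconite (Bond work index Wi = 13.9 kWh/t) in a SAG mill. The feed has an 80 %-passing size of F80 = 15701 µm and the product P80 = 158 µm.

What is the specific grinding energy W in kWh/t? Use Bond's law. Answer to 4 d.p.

W = 10 Wi / √P80 − 10 Wi / √F80
1/√158 = 0.079556;  1/√15701 = 0.007981
W = 10·13.9·(0.079556 − 0.007981) = 9.9489 kWh/t

W = 9.9489 kWh/t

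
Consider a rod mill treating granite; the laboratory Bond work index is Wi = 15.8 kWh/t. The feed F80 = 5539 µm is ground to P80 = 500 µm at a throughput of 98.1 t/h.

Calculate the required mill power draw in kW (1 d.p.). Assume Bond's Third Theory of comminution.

P = 484.9 kW

W = 10 Wi / √P80 − 10 Wi / √F80
W = 10·15.8·(1/√500 − 1/√5539) = 10·15.8·(0.031285) = 4.9430 kWh/t
Power = W × throughput = 4.9430 kWh/t × 98.1 t/h = 484.9 kW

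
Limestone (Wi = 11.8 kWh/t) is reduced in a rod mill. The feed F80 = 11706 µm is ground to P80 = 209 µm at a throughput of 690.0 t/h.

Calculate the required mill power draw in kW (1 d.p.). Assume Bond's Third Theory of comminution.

W = 10·Wi·[P80^(−½) − F80^(−½)]
W = 10·11.8·(1/√209 − 1/√11706) = 10·11.8·(0.059929) = 7.0716 kWh/t
Mill draw = 7.0716 × 690.0 = 4879.4 kW

P = 4879.4 kW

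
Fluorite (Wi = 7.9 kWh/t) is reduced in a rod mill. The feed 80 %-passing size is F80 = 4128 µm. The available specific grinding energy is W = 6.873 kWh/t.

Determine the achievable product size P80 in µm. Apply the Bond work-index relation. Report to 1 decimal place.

Bond:  W = 10 Wi (1/√P − 1/√F)
P80^-0.5 = F80^-0.5 + W/(10 Wi)
  = 6.8730/(10·7.9) + 1/√4128 = 0.087000 + 0.015564 = 0.102564
P80 = (1/0.102564)² = 9.7500² = 95.06 µm

P80 = 95.1 µm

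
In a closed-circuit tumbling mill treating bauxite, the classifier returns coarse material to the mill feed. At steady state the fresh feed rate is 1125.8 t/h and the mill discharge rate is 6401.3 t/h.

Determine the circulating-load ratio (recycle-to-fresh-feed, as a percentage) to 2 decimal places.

CL = 468.60 %

M = F + R at steady state, so:
R = M − F = 6401.3 − 1125.8 = 5275.5 t/h
CL = 100·R/F = 100·5275.5/1125.8 = 468.60 %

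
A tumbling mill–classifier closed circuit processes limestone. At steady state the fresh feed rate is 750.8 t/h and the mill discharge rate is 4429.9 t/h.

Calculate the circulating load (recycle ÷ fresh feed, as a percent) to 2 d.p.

CL = 490.02 %

Steady state: M = F + R.
R = M − F = 4429.9 − 750.8 = 3679.1 t/h
CL = 100·R/F = 100·3679.1/750.8 = 490.02 %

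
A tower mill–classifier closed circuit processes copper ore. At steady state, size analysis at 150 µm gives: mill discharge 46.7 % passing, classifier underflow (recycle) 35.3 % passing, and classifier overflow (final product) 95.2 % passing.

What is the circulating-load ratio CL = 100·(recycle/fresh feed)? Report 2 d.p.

Mass balance on the −150 µm fraction:
Fd + Rd = Ru + Fo ⇒ R/F = (o−d)/(d−u)
r = (95.2 − 46.7)/(46.7 − 35.3) = 48.5/11.4 = 4.2544
CL = 100·r = 425.44 %

CL = 425.44 %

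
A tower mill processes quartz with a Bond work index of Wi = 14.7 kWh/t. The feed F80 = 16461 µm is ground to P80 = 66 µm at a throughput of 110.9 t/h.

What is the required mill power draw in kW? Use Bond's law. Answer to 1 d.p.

P = 1879.6 kW

W = 10·Wi·(P80^(-½) − F80^(-½))
W = 10·14.7·(1/√66 − 1/√16461) = 10·14.7·(0.115297) = 16.9487 kWh/t
Power = W × throughput = 16.9487 kWh/t × 110.9 t/h = 1879.6 kW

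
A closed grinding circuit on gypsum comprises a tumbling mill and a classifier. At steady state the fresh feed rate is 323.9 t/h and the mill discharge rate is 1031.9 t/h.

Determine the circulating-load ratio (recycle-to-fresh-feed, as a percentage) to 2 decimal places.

Discharge = new feed + return, hence
R = M − F = 1031.9 − 323.9 = 708.0 t/h
CL = 100·R/F = 100·708.0/323.9 = 218.59 %

CL = 218.59 %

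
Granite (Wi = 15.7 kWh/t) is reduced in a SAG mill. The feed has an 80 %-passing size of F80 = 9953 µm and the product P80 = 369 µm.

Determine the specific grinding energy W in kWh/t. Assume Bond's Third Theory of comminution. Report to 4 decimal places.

W = 6.5994 kWh/t

Bond: W = 10·Wi·(1/√P80 − 1/√F80)
1/√369 = 0.052058;  1/√9953 = 0.010024
W = 10·15.7·(0.052058 − 0.010024) = 6.5994 kWh/t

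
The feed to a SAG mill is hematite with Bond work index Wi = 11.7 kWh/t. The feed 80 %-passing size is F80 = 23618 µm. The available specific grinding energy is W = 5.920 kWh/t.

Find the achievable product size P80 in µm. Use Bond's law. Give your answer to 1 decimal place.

Bond: W = 10·Wi·(1/√P80 − 1/√F80)
⇒ 1/√P80 = W/(10·Wi) + 1/√F80
  = 5.9200/(10·11.7) + 1/√23618 = 0.050598 + 0.006507 = 0.057105
P80 = (1/0.057105)² = 17.5115² = 306.65 µm

P80 = 306.7 µm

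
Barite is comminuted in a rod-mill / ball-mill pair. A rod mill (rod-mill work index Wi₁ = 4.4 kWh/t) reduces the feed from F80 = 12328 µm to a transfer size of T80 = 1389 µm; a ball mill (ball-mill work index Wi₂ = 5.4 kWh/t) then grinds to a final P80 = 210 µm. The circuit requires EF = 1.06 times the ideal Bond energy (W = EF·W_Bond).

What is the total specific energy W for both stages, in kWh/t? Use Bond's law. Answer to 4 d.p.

Bond:  W = 10 Wi (1/√P − 1/√F)
Stage 1 (12328→1389 µm, Wi₁=4.4): W₁ = 10·4.4·(0.026832 − 0.009006) = 0.7843 kWh/t
Stage 2 (1389→210 µm, Wi₂=5.4): W₂ = 10·5.4·(0.069007 − 0.026832) = 2.2774 kWh/t
W = W₁ + W₂ = 0.7843 + 2.2774 = 3.0618 kWh/t
With EF = 1.06: W = 3.0618·1.06 = 3.2455 kWh/t

W = 3.2455 kWh/t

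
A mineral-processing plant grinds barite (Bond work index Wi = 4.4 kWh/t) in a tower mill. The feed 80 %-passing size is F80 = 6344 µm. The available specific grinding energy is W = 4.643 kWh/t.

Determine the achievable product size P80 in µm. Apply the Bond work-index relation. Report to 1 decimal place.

P80 = 71.7 µm

W = 10 Wi (P80^-0.5 − F80^-0.5)
1/√P80 = 1/√F80 + W/(10·Wi)
  = 4.6430/(10·4.4) + 1/√6344 = 0.105523 + 0.012555 = 0.118078
P80 = (1/0.118078)² = 8.4690² = 71.72 µm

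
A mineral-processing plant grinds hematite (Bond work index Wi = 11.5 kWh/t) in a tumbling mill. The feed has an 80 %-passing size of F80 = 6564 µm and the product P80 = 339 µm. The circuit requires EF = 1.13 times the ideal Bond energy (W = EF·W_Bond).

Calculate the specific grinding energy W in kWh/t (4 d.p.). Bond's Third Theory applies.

W = 10·Wi·(P80^(-½) − F80^(-½))
1/√339 = 0.054313;  1/√6564 = 0.012343
W = 10·11.5·(0.054313 − 0.012343) = 4.8265 kWh/t
W_actual = 1.13 × 4.8265 = 5.4540 kWh/t

W = 5.4540 kWh/t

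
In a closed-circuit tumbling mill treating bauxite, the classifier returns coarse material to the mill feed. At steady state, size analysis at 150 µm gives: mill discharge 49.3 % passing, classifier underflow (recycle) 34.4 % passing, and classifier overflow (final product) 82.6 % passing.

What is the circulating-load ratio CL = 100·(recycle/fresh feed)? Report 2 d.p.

CL = 223.49 %

Two-product formula at 150 µm:
(1+r)·d = r·u + o ⇒ r = (o−d)/(d−u)
r = (82.6 − 49.3)/(49.3 − 34.4) = 33.3/14.9 = 2.2349
CL = 100·r = 223.49 %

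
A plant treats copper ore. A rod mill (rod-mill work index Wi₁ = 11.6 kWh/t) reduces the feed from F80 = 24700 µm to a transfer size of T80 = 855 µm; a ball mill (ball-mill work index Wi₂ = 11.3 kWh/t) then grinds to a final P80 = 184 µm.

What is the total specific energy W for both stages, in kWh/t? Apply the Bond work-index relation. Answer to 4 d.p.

W = 7.6950 kWh/t

W = 10 Wi / √P80 − 10 Wi / √F80
Stage 1 (24700→855 µm, Wi₁=11.6): W₁ = 10·11.6·(0.034199 − 0.006363) = 3.2290 kWh/t
Stage 2 (855→184 µm, Wi₂=11.3): W₂ = 10·11.3·(0.073721 − 0.034199) = 4.4660 kWh/t
W = W₁ + W₂ = 3.2290 + 4.4660 = 7.6950 kWh/t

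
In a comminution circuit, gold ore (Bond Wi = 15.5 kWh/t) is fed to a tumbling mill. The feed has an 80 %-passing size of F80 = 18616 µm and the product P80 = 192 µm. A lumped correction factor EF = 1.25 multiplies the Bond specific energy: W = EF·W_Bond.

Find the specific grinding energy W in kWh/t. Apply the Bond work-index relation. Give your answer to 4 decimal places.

W = 12.5627 kWh/t

W = 10 Wi / √P80 − 10 Wi / √F80
1/√192 = 0.072169;  1/√18616 = 0.007329
W = 10·15.5·(0.072169 − 0.007329) = 10.0501 kWh/t
W_actual = 1.25 × 10.0501 = 12.5627 kWh/t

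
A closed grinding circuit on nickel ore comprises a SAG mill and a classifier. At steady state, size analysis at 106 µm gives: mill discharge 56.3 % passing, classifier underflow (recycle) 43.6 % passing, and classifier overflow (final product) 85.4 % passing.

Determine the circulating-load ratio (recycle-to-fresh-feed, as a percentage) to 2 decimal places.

Balance %-passing 106 µm (r = R/F):
(1+r)·d = r·u + o ⇒ r = (o−d)/(d−u)
r = (85.4 − 56.3)/(56.3 − 43.6) = 29.1/12.7 = 2.2913
CL = 100·r = 229.13 %

CL = 229.13 %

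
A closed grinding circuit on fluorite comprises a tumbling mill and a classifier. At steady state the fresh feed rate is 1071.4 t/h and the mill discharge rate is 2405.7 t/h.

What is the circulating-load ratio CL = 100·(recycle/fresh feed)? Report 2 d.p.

CL = 124.54 %

Mill node: discharge = fresh + recycle.
R = M − F = 2405.7 − 1071.4 = 1334.3 t/h
CL = 100·R/F = 100·1334.3/1071.4 = 124.54 %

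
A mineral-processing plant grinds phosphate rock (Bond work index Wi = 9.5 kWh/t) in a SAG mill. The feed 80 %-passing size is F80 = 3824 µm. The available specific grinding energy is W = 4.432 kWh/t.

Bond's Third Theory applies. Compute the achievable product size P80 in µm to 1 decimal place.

W = 10 Wi (1/√P80 − 1/√F80)  [Bond]
P80^-0.5 = F80^-0.5 + W/(10 Wi)
  = 4.4320/(10·9.5) + 1/√3824 = 0.046653 + 0.016171 = 0.062824
P80 = (1/0.062824)² = 15.9175² = 253.37 µm

P80 = 253.4 µm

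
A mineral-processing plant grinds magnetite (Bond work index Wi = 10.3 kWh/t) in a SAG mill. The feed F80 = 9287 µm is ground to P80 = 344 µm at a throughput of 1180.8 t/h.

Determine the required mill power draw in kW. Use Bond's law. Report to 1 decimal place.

P = 5295.4 kW

W_Bond = 10·Wi·(1/√P₈₀ − 1/√F₈₀)
W = 10·10.3·(1/√344 − 1/√9287) = 10·10.3·(0.043540) = 4.4846 kWh/t
Power = W × throughput = 4.4846 kWh/t × 1180.8 t/h = 5295.4 kW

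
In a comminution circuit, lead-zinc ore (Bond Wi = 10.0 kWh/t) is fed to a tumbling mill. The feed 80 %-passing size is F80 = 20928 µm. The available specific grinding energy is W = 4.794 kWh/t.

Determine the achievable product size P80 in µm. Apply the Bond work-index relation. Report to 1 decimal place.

Bond: W = 10·Wi·(1/√P80 − 1/√F80)
P80^(−½) = W/(10 Wi) + F80^(−½)
  = 4.7940/(10·10.0) + 1/√20928 = 0.047940 + 0.006913 = 0.054853
P80 = (1/0.054853)² = 18.2307² = 332.36 µm

P80 = 332.4 µm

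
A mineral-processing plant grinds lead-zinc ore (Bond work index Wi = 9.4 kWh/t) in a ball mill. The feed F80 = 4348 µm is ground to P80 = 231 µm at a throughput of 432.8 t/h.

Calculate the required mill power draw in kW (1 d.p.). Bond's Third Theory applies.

W = 10 Wi / √P80 − 10 Wi / √F80
W = 10·9.4·(1/√231 − 1/√4348) = 10·9.4·(0.050630) = 4.7592 kWh/t
Mill draw = 4.7592 × 432.8 = 2059.8 kW

P = 2059.8 kW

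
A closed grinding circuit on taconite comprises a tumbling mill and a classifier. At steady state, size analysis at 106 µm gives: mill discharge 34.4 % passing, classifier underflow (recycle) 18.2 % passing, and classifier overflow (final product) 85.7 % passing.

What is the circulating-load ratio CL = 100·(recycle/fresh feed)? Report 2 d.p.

CL = 316.67 %

Mass balance on the −106 µm fraction:
d + r·d = r·u + o → r(d−u) = o−d
r = (85.7 − 34.4)/(34.4 − 18.2) = 51.3/16.2 = 3.1667
CL = 100·r = 316.67 %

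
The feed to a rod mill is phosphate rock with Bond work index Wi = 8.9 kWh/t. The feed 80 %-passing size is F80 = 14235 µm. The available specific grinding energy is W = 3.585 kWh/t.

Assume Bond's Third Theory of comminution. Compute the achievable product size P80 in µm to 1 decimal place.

P80 = 422.3 µm

Bond:  W = 10 Wi (1/√P − 1/√F)
⇒ 1/√P80 = W/(10·Wi) + 1/√F80
  = 3.5850/(10·8.9) + 1/√14235 = 0.040281 + 0.008381 = 0.048662
P80 = (1/0.048662)² = 20.5498² = 422.29 µm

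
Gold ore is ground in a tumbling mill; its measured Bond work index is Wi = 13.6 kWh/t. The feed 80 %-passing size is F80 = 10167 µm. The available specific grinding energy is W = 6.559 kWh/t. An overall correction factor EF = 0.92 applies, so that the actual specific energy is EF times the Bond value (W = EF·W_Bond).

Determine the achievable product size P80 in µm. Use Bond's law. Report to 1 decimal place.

Bond:  W = 10 Wi (1/√P − 1/√F)
W_Bond = W / EF = 6.559 / 0.92 = 7.1293 kWh/t
⇒ 1/√P80 = W_Bond/(10·Wi) + 1/√F80
  = 7.1293/(10·13.6) + 1/√10167 = 0.052422 + 0.009918 = 0.062339
P80 = (1/0.062339)² = 16.0413² = 257.32 µm

P80 = 257.3 µm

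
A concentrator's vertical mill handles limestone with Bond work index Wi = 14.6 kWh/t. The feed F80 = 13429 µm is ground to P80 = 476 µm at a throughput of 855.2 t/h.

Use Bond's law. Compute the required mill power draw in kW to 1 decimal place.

P = 4645.5 kW

W_Bond = 10·Wi·(1/√P₈₀ − 1/√F₈₀)
W = 10·14.6·(1/√476 − 1/√13429) = 10·14.6·(0.037206) = 5.4320 kWh/t
Mill draw = 5.4320 × 855.2 = 4645.5 kW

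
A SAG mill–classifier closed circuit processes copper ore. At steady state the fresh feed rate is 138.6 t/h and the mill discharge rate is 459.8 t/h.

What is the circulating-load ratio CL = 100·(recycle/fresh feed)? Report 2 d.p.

CL = 231.75 %

Discharge = new feed + return, hence
R = M − F = 459.8 − 138.6 = 321.2 t/h
CL = 100·R/F = 100·321.2/138.6 = 231.75 %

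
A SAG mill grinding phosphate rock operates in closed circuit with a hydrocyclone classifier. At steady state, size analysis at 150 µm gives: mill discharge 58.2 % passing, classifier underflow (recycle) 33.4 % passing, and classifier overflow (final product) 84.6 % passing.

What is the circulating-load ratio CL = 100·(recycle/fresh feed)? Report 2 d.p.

Mass balance on the −150 µm fraction:
d + r·d = r·u + o → r(d−u) = o−d
r = (84.6 − 58.2)/(58.2 − 33.4) = 26.4/24.8 = 1.0645
CL = 100·r = 106.45 %

CL = 106.45 %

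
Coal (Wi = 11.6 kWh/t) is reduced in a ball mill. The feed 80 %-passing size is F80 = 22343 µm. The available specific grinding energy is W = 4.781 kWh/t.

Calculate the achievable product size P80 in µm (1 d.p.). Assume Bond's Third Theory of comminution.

W = 10 Wi (1/√P80 − 1/√F80)  [Bond]
P80^(−½) = W/(10 Wi) + F80^(−½)
  = 4.7810/(10·11.6) + 1/√22343 = 0.041216 + 0.006690 = 0.047906
P80 = (1/0.047906)² = 20.8744² = 435.74 µm

P80 = 435.7 µm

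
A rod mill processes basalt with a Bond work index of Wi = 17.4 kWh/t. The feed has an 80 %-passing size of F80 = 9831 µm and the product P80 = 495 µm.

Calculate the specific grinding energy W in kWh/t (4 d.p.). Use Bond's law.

Bond:  W = 10 Wi (1/√P − 1/√F)
1/√495 = 0.044947;  1/√9831 = 0.010086
W = 10·17.4·(0.044947 − 0.010086) = 6.0658 kWh/t

W = 6.0658 kWh/t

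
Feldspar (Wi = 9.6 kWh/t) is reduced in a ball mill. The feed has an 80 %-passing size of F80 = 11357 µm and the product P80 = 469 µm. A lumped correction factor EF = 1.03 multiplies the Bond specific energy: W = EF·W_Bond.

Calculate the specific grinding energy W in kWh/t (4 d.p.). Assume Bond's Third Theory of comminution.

W = 3.6380 kWh/t

Bond:  W = 10 Wi (1/√P − 1/√F)
1/√469 = 0.046176;  1/√11357 = 0.009384
W = 10·9.6·(0.046176 − 0.009384) = 3.5320 kWh/t
Apply correction: 3.5320 × 1.03 = 3.6380 kWh/t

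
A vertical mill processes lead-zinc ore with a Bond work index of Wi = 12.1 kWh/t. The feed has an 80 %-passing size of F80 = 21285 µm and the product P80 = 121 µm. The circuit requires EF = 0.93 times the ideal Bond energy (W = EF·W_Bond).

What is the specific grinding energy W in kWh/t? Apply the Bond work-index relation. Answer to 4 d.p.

W = 9.4587 kWh/t

W_Bond = 10·Wi·(1/√P₈₀ − 1/√F₈₀)
1/√121 = 0.090909;  1/√21285 = 0.006854
W = 10·12.1·(0.090909 − 0.006854) = 10.1706 kWh/t
W_actual = 0.93 × 10.1706 = 9.4587 kWh/t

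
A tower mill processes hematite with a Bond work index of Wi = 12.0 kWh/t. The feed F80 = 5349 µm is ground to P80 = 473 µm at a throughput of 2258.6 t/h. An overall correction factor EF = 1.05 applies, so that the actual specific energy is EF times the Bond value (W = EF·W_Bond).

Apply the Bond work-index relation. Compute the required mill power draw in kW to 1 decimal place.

W = 10·Wi·(P80^(-½) − F80^(-½))
W = 10·12.0·(1/√473 − 1/√5349) = 10·12.0·(0.032307) = 3.8768 kWh/t
W_actual = 1.05 × 3.8768 = 4.0707 kWh/t
P = W·T = 4.0707·2258.6 = 9194.1 kW

P = 9194.1 kW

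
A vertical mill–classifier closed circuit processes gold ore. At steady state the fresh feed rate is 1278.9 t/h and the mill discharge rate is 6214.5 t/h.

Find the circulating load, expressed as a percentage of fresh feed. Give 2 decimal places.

M = F + R at steady state, so:
R = M − F = 6214.5 − 1278.9 = 4935.6 t/h
CL = 100·R/F = 100·4935.6/1278.9 = 385.93 %

CL = 385.93 %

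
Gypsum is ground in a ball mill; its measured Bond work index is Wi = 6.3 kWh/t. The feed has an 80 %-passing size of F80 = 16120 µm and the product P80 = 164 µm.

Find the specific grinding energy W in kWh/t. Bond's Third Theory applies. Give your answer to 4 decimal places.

W = 10·Wi·(P80^(-½) − F80^(-½))
1/√164 = 0.078087;  1/√16120 = 0.007876
W = 10·6.3·(0.078087 − 0.007876) = 4.4233 kWh/t

W = 4.4233 kWh/t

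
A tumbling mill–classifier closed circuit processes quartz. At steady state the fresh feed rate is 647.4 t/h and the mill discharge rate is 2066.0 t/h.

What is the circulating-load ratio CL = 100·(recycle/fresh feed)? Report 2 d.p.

CL = 219.12 %

Discharge = new feed + return, hence
R = M − F = 2066.0 − 647.4 = 1418.6 t/h
CL = 100·R/F = 100·1418.6/647.4 = 219.12 %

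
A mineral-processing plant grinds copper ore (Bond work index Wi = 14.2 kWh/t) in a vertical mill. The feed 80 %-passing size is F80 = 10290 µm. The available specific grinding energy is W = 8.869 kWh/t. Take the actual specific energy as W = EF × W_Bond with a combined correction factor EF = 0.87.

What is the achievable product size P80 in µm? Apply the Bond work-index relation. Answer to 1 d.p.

P80 = 150.0 µm

W = 10·Wi·[P80^(−½) − F80^(−½)]
W_Bond = W / EF = 8.869 / 0.87 = 10.1943 kWh/t
⇒ 1/√P80 = W_Bond/(10·Wi) + 1/√F80
  = 10.1943/(10·14.2) + 1/√10290 = 0.071791 + 0.009858 = 0.081649
P80 = (1/0.081649)² = 12.2476² = 150.00 µm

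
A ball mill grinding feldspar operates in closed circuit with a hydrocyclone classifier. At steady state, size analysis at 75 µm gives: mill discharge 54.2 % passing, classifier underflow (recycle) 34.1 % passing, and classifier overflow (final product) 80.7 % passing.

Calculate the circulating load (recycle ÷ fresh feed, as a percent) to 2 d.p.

CL = 131.84 %

Balance %-passing 75 µm (r = R/F):
(1+r)d = ru + o → r = (o−d)/(d−u)
r = (80.7 − 54.2)/(54.2 − 34.1) = 26.5/20.1 = 1.3184
CL = 100·r = 131.84 %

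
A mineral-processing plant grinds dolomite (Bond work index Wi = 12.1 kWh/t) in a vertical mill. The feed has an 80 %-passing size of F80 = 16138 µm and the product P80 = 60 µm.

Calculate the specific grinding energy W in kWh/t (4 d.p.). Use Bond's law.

W = 10·Wi·[P80^(−½) − F80^(−½)]
1/√60 = 0.129099;  1/√16138 = 0.007872
W = 10·12.1·(0.129099 − 0.007872) = 14.6685 kWh/t

W = 14.6685 kWh/t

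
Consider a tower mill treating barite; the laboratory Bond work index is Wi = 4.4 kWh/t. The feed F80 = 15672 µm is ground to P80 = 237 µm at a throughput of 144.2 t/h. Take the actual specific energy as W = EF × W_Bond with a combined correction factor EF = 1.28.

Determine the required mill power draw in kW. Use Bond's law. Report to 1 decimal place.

W = 10 Wi (1/√P80 − 1/√F80)  [Bond]
W = 10·4.4·(1/√237 − 1/√15672) = 10·4.4·(0.056969) = 2.5066 kWh/t
Corrected W = EF·W_Bond = 1.28·2.5066 = 3.2085 kWh/t
P_mill = W·ṁ = 3.2085·144.2 = 462.7 kW

P = 462.7 kW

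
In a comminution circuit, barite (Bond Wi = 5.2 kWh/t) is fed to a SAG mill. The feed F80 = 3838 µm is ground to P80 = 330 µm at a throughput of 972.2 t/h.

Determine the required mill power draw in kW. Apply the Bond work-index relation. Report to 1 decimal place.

W_Bond = 10·Wi·(1/√P₈₀ − 1/√F₈₀)
W = 10·5.2·(1/√330 − 1/√3838) = 10·5.2·(0.038907) = 2.0231 kWh/t
Mill draw = 2.0231 × 972.2 = 1966.9 kW

P = 1966.9 kW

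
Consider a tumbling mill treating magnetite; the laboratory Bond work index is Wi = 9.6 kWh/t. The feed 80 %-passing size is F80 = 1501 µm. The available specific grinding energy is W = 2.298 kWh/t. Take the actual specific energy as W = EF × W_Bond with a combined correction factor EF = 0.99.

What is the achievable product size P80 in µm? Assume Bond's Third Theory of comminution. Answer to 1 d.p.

P80 = 400.2 µm

W = 10 Wi / √P80 − 10 Wi / √F80
W_Bond = W / EF = 2.298 / 0.99 = 2.3212 kWh/t
P80^(−½) = W_Bond/(10 Wi) + F80^(−½)
  = 2.3212/(10·9.6) + 1/√1501 = 0.024179 + 0.025811 = 0.049991
P80 = (1/0.049991)² = 20.0038² = 400.15 µm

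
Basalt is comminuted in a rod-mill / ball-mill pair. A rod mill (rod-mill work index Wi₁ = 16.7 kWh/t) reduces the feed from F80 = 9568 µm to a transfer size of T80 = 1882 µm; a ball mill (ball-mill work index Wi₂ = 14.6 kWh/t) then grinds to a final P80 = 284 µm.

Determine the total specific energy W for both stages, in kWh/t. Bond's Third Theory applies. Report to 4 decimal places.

W = 7.4403 kWh/t

Bond:  W = 10 Wi (1/√P − 1/√F)
Stage 1 (9568→1882 µm, Wi₁=16.7): W₁ = 10·16.7·(0.023051 − 0.010223) = 2.1422 kWh/t
Stage 2 (1882→284 µm, Wi₂=14.6): W₂ = 10·14.6·(0.059339 − 0.023051) = 5.2981 kWh/t
W = W₁ + W₂ = 2.1422 + 5.2981 = 7.4403 kWh/t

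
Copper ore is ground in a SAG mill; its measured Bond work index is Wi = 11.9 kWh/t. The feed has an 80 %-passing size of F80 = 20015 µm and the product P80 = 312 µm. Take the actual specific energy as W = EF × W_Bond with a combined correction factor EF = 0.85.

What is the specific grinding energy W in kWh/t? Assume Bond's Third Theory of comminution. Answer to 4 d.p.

W = 5.0115 kWh/t

W = 10 Wi (P80^-0.5 − F80^-0.5)
1/√312 = 0.056614;  1/√20015 = 0.007068
W = 10·11.9·(0.056614 − 0.007068) = 5.8959 kWh/t
Apply correction: 5.8959 × 0.85 = 5.0115 kWh/t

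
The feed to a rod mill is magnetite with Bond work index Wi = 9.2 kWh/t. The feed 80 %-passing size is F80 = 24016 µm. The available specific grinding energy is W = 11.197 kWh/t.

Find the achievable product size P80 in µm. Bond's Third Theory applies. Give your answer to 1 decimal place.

Bond: W = 10·Wi·(1/√P80 − 1/√F80)
P80^(−½) = W/(10 Wi) + F80^(−½)
  = 11.1970/(10·9.2) + 1/√24016 = 0.121707 + 0.006453 = 0.128159
P80 = (1/0.128159)² = 7.8028² = 60.88 µm

P80 = 60.9 µm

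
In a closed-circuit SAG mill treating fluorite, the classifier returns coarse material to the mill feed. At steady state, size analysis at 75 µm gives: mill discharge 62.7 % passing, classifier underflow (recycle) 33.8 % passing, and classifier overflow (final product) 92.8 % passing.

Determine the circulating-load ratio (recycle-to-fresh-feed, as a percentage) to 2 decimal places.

CL = 104.15 %

Two-product formula at 75 µm:
Fd + Rd = Ru + Fo ⇒ R/F = (o−d)/(d−u)
r = (92.8 − 62.7)/(62.7 − 33.8) = 30.1/28.9 = 1.0415
CL = 100·r = 104.15 %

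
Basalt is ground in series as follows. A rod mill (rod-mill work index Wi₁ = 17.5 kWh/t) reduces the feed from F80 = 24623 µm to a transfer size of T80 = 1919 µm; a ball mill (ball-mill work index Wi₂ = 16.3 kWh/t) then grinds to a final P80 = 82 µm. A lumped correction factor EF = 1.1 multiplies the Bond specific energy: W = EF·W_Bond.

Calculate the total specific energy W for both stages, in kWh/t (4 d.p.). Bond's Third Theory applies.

W = 10·Wi·(P80^(-½) − F80^(-½))
Stage 1 (24623→1919 µm, Wi₁=17.5): W₁ = 10·17.5·(0.022828 − 0.006373) = 2.8796 kWh/t
Stage 2 (1919→82 µm, Wi₂=16.3): W₂ = 10·16.3·(0.110432 − 0.022828) = 14.2794 kWh/t
W = W₁ + W₂ = 2.8796 + 14.2794 = 17.1590 kWh/t
Apply correction: 17.1590 × 1.1 = 18.8749 kWh/t

W = 18.8749 kWh/t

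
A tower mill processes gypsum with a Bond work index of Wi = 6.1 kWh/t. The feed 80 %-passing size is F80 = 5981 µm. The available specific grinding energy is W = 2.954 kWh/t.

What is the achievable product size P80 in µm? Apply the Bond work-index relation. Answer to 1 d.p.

W = 10·Wi·(P80^(-½) − F80^(-½))
⇒ 1/√P80 = W/(10·Wi) + 1/√F80
  = 2.9540/(10·6.1) + 1/√5981 = 0.048426 + 0.012930 = 0.061357
P80 = (1/0.061357)² = 16.2981² = 265.63 µm

P80 = 265.6 µm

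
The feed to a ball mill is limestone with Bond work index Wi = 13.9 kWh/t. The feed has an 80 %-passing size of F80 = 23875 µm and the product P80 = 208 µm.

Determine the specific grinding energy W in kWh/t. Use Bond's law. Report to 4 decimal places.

W = 8.7383 kWh/t

W = 10 Wi (1/√P80 − 1/√F80)  [Bond]
1/√208 = 0.069338;  1/√23875 = 0.006472
W = 10·13.9·(0.069338 − 0.006472) = 8.7383 kWh/t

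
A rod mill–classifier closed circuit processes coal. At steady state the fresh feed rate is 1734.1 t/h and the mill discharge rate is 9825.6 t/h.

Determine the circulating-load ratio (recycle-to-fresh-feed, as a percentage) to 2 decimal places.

Steady state: M = F + R.
R = M − F = 9825.6 − 1734.1 = 8091.5 t/h
CL = 100·R/F = 100·8091.5/1734.1 = 466.61 %

CL = 466.61 %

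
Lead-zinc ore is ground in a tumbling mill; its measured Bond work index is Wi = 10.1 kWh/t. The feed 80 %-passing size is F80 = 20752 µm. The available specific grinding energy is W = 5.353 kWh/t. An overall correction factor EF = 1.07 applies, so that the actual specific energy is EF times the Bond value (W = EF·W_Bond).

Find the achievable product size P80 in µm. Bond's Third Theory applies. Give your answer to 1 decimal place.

Bond:  W = 10 Wi (1/√P − 1/√F)
W_Bond = W / EF = 5.353 / 1.07 = 5.0028 kWh/t
P80^(−½) = W_Bond/(10 Wi) + F80^(−½)
  = 5.0028/(10·10.1) + 1/√20752 = 0.049533 + 0.006942 = 0.056474
P80 = (1/0.056474)² = 17.7071² = 313.54 µm

P80 = 313.5 µm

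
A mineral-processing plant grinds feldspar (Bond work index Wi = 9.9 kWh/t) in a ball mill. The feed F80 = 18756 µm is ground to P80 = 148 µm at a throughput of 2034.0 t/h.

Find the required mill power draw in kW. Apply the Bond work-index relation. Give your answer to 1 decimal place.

P = 15081.8 kW

W = 10·Wi·[P80^(−½) − F80^(−½)]
W = 10·9.9·(1/√148 − 1/√18756) = 10·9.9·(0.074898) = 7.4149 kWh/t
Power = W × throughput = 7.4149 kWh/t × 2034.0 t/h = 15081.8 kW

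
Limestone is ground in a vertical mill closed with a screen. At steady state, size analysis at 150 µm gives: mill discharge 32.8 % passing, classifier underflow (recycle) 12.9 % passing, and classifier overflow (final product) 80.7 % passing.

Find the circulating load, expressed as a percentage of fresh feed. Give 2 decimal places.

Classifier node, passing 150 µm:
Fd + Rd = Ru + Fo ⇒ R/F = (o−d)/(d−u)
r = (80.7 − 32.8)/(32.8 − 12.9) = 47.9/19.9 = 2.4070
CL = 100·r = 240.70 %

CL = 240.70 %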